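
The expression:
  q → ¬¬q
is always true.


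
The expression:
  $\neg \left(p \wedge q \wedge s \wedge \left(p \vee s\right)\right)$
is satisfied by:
  {s: False, q: False, p: False}
  {p: True, s: False, q: False}
  {q: True, s: False, p: False}
  {p: True, q: True, s: False}
  {s: True, p: False, q: False}
  {p: True, s: True, q: False}
  {q: True, s: True, p: False}


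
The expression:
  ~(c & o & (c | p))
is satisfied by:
  {c: False, o: False}
  {o: True, c: False}
  {c: True, o: False}


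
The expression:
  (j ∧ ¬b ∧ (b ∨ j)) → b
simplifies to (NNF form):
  b ∨ ¬j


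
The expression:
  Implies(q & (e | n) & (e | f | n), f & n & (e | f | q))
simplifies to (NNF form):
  ~q | (f & n) | (~e & ~n)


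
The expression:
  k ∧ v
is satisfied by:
  {k: True, v: True}


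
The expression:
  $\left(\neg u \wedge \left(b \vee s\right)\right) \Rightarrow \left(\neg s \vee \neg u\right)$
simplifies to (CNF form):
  $\text{True}$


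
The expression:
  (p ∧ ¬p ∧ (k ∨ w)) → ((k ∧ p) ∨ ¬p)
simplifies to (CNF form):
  True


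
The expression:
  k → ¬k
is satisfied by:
  {k: False}


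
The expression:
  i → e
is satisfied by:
  {e: True, i: False}
  {i: False, e: False}
  {i: True, e: True}


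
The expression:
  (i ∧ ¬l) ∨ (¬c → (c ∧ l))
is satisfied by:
  {c: True, i: True, l: False}
  {c: True, i: False, l: False}
  {c: True, l: True, i: True}
  {c: True, l: True, i: False}
  {i: True, l: False, c: False}


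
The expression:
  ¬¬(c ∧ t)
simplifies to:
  c ∧ t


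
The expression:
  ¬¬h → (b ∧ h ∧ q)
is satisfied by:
  {q: True, b: True, h: False}
  {q: True, b: False, h: False}
  {b: True, q: False, h: False}
  {q: False, b: False, h: False}
  {q: True, h: True, b: True}


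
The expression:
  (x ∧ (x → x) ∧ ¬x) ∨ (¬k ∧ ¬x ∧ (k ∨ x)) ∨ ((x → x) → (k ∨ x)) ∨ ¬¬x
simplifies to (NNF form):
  k ∨ x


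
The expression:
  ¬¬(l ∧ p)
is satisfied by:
  {p: True, l: True}


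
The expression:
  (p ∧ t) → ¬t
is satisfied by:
  {p: False, t: False}
  {t: True, p: False}
  {p: True, t: False}


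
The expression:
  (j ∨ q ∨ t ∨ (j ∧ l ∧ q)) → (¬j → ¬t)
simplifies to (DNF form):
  j ∨ ¬t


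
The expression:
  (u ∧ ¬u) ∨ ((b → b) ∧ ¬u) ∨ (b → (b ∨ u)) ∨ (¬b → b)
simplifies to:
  True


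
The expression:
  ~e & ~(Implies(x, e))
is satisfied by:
  {x: True, e: False}


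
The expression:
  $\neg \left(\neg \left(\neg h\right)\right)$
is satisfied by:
  {h: False}


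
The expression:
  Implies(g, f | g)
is always true.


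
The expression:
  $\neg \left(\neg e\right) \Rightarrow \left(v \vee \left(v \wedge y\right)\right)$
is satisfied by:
  {v: True, e: False}
  {e: False, v: False}
  {e: True, v: True}


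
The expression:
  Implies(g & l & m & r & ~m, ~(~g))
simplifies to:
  True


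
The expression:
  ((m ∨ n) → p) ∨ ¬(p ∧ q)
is always true.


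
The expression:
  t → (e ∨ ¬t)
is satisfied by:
  {e: True, t: False}
  {t: False, e: False}
  {t: True, e: True}


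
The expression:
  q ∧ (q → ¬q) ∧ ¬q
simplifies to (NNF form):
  False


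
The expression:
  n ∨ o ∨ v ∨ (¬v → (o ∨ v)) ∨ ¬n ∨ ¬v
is always true.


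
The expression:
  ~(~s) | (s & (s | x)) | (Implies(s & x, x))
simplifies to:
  True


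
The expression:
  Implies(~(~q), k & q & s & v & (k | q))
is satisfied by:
  {s: True, k: True, v: True, q: False}
  {s: True, k: True, v: False, q: False}
  {s: True, v: True, k: False, q: False}
  {s: True, v: False, k: False, q: False}
  {k: True, v: True, s: False, q: False}
  {k: True, v: False, s: False, q: False}
  {v: True, s: False, k: False, q: False}
  {v: False, s: False, k: False, q: False}
  {q: True, s: True, k: True, v: True}


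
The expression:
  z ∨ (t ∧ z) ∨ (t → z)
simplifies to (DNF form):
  z ∨ ¬t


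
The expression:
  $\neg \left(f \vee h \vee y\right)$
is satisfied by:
  {h: False, y: False, f: False}


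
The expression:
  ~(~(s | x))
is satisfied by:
  {x: True, s: True}
  {x: True, s: False}
  {s: True, x: False}


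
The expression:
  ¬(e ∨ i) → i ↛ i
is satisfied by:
  {i: True, e: True}
  {i: True, e: False}
  {e: True, i: False}


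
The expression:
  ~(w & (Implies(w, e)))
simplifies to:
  ~e | ~w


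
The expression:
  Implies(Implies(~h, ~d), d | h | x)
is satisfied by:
  {x: True, d: True, h: True}
  {x: True, d: True, h: False}
  {x: True, h: True, d: False}
  {x: True, h: False, d: False}
  {d: True, h: True, x: False}
  {d: True, h: False, x: False}
  {h: True, d: False, x: False}


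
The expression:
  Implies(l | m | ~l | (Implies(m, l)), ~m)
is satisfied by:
  {m: False}


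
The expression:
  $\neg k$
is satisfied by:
  {k: False}


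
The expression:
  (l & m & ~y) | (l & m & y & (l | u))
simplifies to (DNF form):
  l & m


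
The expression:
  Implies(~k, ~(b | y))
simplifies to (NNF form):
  k | (~b & ~y)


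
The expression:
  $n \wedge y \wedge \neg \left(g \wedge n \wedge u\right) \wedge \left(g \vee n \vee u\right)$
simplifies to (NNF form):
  $n \wedge y \wedge \left(\neg g \vee \neg u\right)$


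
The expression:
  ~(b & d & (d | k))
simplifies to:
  ~b | ~d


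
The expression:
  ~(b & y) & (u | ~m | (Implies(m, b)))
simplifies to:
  (b & ~y) | (u & ~b) | (~b & ~m)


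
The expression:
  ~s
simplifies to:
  ~s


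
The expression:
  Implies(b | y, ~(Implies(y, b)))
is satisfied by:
  {b: False}


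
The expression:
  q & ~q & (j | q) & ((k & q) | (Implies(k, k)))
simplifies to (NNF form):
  False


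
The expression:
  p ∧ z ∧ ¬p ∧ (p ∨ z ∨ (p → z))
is never true.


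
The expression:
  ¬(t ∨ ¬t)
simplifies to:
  False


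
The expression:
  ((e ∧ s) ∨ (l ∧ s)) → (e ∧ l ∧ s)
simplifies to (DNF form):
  (e ∧ l) ∨ (¬e ∧ ¬l) ∨ ¬s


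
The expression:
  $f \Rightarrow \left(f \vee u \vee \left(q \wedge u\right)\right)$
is always true.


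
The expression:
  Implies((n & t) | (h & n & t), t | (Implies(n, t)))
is always true.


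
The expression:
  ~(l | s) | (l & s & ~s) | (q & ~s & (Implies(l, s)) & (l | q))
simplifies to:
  ~l & ~s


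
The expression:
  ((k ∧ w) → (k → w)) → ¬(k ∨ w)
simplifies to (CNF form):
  ¬k ∧ ¬w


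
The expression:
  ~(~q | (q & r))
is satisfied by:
  {q: True, r: False}


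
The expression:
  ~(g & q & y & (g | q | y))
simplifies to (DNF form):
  ~g | ~q | ~y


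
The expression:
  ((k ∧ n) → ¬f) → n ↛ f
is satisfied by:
  {k: True, n: True, f: False}
  {n: True, f: False, k: False}
  {f: True, k: True, n: True}


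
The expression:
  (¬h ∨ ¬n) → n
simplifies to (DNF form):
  n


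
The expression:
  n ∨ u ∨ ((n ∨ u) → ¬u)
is always true.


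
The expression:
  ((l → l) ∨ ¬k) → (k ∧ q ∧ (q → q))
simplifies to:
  k ∧ q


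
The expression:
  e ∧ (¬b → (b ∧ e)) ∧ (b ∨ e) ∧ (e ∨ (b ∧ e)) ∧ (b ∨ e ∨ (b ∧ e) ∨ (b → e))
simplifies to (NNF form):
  b ∧ e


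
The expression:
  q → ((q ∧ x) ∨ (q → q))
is always true.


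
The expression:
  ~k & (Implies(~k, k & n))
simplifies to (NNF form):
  False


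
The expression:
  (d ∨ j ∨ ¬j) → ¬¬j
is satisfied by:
  {j: True}


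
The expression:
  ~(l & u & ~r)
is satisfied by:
  {r: True, l: False, u: False}
  {l: False, u: False, r: False}
  {r: True, u: True, l: False}
  {u: True, l: False, r: False}
  {r: True, l: True, u: False}
  {l: True, r: False, u: False}
  {r: True, u: True, l: True}


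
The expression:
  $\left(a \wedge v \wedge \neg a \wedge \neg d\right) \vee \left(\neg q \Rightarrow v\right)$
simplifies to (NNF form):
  $q \vee v$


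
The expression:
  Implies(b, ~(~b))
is always true.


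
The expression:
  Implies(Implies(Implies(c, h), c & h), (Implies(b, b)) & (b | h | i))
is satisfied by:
  {i: True, b: True, h: True, c: False}
  {i: True, b: True, c: False, h: False}
  {i: True, h: True, c: False, b: False}
  {i: True, c: False, h: False, b: False}
  {b: True, h: True, c: False, i: False}
  {b: True, c: False, h: False, i: False}
  {h: True, b: False, c: False, i: False}
  {b: False, c: False, h: False, i: False}
  {b: True, i: True, c: True, h: True}
  {b: True, i: True, c: True, h: False}
  {i: True, c: True, h: True, b: False}
  {i: True, c: True, b: False, h: False}
  {h: True, c: True, b: True, i: False}
  {c: True, b: True, i: False, h: False}
  {c: True, h: True, i: False, b: False}


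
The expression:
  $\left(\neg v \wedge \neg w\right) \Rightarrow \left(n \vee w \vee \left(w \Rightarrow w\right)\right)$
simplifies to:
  $\text{True}$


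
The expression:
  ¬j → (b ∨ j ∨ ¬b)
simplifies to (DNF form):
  True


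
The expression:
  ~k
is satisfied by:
  {k: False}


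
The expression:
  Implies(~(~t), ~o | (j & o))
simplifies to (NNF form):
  j | ~o | ~t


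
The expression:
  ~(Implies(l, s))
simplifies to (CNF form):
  l & ~s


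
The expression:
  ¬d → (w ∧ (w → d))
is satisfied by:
  {d: True}


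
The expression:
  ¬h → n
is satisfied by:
  {n: True, h: True}
  {n: True, h: False}
  {h: True, n: False}


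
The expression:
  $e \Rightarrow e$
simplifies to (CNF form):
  $\text{True}$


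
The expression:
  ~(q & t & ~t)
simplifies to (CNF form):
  True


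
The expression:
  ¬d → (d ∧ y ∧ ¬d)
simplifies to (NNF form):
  d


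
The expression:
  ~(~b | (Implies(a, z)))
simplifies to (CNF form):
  a & b & ~z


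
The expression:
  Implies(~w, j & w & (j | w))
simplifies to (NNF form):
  w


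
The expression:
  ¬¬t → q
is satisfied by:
  {q: True, t: False}
  {t: False, q: False}
  {t: True, q: True}


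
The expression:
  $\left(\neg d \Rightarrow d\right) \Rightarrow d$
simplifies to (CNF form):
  $\text{True}$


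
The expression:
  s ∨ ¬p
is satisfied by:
  {s: True, p: False}
  {p: False, s: False}
  {p: True, s: True}


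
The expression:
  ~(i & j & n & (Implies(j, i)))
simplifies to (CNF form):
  ~i | ~j | ~n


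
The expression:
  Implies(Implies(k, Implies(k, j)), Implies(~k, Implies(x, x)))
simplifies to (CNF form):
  True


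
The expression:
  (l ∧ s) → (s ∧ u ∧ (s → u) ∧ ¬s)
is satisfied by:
  {l: False, s: False}
  {s: True, l: False}
  {l: True, s: False}


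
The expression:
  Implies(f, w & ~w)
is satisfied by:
  {f: False}


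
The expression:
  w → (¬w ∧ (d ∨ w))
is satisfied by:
  {w: False}


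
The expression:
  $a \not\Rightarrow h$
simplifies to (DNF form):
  $a \wedge \neg h$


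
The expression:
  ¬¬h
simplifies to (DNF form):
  h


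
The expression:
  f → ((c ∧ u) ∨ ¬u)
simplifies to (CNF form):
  c ∨ ¬f ∨ ¬u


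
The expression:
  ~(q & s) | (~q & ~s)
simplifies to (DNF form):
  ~q | ~s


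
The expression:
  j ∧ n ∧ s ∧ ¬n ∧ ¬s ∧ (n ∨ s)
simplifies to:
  False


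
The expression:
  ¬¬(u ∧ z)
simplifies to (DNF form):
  u ∧ z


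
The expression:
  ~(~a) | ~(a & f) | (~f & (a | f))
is always true.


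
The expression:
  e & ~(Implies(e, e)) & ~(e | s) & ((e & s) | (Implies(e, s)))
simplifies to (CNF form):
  False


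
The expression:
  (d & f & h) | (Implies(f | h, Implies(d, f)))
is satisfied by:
  {f: True, d: False, h: False}
  {f: False, d: False, h: False}
  {h: True, f: True, d: False}
  {h: True, f: False, d: False}
  {d: True, f: True, h: False}
  {d: True, f: False, h: False}
  {d: True, h: True, f: True}


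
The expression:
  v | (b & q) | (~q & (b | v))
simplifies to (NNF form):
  b | v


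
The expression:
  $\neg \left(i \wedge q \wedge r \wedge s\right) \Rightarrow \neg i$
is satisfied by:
  {r: True, s: True, q: True, i: False}
  {r: True, s: True, q: False, i: False}
  {r: True, q: True, s: False, i: False}
  {r: True, q: False, s: False, i: False}
  {s: True, q: True, r: False, i: False}
  {s: True, r: False, q: False, i: False}
  {s: False, q: True, r: False, i: False}
  {s: False, r: False, q: False, i: False}
  {r: True, i: True, s: True, q: True}


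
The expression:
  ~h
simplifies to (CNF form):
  ~h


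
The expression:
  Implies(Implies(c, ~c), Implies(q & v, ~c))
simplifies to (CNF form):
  True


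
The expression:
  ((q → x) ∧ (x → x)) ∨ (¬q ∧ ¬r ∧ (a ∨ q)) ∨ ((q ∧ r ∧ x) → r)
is always true.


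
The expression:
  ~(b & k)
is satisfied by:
  {k: False, b: False}
  {b: True, k: False}
  {k: True, b: False}


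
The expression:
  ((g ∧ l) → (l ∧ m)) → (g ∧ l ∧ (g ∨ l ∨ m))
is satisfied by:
  {g: True, l: True}


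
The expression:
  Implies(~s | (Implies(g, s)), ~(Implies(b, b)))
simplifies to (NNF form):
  False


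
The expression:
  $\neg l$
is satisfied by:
  {l: False}


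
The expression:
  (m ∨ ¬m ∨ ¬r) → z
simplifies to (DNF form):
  z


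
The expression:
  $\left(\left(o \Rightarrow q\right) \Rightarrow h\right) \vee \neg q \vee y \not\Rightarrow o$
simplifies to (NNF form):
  $h \vee \left(y \wedge \neg o\right) \vee \neg q$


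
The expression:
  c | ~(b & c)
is always true.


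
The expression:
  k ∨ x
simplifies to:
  k ∨ x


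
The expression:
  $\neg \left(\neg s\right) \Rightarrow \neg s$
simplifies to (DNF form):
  $\neg s$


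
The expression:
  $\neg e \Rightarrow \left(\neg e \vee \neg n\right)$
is always true.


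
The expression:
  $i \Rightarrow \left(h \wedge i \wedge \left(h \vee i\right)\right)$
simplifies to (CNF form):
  $h \vee \neg i$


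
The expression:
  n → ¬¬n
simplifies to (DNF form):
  True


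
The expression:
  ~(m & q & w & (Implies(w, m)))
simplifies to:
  ~m | ~q | ~w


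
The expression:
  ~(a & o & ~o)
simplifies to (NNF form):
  True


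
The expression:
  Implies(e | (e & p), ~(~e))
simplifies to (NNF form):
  True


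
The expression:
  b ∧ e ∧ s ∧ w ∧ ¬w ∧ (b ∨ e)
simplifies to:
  False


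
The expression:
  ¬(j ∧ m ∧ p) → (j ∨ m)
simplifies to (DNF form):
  j ∨ m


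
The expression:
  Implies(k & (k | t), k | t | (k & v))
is always true.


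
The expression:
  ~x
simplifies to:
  ~x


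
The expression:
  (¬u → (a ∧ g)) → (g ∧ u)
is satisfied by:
  {a: False, u: False, g: False}
  {g: True, a: False, u: False}
  {a: True, g: False, u: False}
  {g: True, u: True, a: False}
  {g: True, u: True, a: True}


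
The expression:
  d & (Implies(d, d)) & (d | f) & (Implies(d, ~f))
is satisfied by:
  {d: True, f: False}


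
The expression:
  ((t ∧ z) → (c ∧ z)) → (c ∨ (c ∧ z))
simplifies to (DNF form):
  c ∨ (t ∧ z)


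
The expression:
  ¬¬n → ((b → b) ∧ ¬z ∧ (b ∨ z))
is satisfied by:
  {b: True, n: False, z: False}
  {b: False, n: False, z: False}
  {z: True, b: True, n: False}
  {z: True, b: False, n: False}
  {n: True, b: True, z: False}


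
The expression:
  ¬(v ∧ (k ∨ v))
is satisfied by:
  {v: False}


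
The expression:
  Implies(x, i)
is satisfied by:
  {i: True, x: False}
  {x: False, i: False}
  {x: True, i: True}


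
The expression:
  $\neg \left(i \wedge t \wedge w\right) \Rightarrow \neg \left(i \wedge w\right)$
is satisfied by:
  {t: True, w: False, i: False}
  {w: False, i: False, t: False}
  {i: True, t: True, w: False}
  {i: True, w: False, t: False}
  {t: True, w: True, i: False}
  {w: True, t: False, i: False}
  {i: True, w: True, t: True}


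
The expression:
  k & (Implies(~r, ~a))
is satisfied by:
  {r: True, k: True, a: False}
  {k: True, a: False, r: False}
  {r: True, a: True, k: True}


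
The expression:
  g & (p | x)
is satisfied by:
  {x: True, p: True, g: True}
  {x: True, g: True, p: False}
  {p: True, g: True, x: False}


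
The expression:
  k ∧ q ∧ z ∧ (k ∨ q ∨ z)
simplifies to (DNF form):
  k ∧ q ∧ z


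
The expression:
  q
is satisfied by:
  {q: True}


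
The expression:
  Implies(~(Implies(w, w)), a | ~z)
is always true.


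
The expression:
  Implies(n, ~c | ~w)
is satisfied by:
  {w: False, c: False, n: False}
  {n: True, w: False, c: False}
  {c: True, w: False, n: False}
  {n: True, c: True, w: False}
  {w: True, n: False, c: False}
  {n: True, w: True, c: False}
  {c: True, w: True, n: False}


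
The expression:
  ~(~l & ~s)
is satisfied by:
  {l: True, s: True}
  {l: True, s: False}
  {s: True, l: False}


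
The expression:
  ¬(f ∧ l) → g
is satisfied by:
  {l: True, g: True, f: True}
  {l: True, g: True, f: False}
  {g: True, f: True, l: False}
  {g: True, f: False, l: False}
  {l: True, f: True, g: False}


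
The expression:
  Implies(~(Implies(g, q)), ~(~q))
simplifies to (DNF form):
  q | ~g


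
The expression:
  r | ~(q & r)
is always true.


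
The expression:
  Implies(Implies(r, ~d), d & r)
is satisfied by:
  {r: True, d: True}


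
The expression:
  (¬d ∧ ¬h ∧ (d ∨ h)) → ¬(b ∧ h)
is always true.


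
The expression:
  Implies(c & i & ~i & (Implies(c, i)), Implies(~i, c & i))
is always true.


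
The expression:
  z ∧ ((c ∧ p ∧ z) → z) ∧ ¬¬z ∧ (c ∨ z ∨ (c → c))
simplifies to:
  z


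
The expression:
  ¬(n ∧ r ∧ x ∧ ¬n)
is always true.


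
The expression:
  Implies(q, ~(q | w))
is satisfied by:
  {q: False}


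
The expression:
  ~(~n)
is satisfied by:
  {n: True}


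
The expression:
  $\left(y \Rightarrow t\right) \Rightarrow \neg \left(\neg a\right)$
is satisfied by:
  {a: True, y: True, t: False}
  {a: True, y: False, t: False}
  {a: True, t: True, y: True}
  {a: True, t: True, y: False}
  {y: True, t: False, a: False}


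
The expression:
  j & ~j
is never true.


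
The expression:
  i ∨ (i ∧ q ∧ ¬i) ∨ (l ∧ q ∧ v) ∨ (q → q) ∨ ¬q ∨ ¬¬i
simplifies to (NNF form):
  True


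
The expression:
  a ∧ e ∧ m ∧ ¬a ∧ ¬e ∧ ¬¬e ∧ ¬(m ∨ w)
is never true.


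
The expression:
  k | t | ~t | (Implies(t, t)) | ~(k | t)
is always true.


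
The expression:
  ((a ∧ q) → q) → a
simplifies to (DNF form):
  a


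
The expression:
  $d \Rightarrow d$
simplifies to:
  $\text{True}$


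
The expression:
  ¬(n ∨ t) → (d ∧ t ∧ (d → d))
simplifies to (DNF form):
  n ∨ t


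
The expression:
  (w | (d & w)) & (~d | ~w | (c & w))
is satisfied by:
  {c: True, w: True, d: False}
  {w: True, d: False, c: False}
  {d: True, c: True, w: True}


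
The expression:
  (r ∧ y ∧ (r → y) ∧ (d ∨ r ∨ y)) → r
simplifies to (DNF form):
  True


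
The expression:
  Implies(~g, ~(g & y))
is always true.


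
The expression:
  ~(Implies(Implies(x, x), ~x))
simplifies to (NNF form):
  x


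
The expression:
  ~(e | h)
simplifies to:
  ~e & ~h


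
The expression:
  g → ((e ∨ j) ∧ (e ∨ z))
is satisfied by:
  {e: True, j: True, z: True, g: False}
  {e: True, j: True, z: False, g: False}
  {e: True, z: True, j: False, g: False}
  {e: True, z: False, j: False, g: False}
  {j: True, z: True, e: False, g: False}
  {j: True, z: False, e: False, g: False}
  {z: True, e: False, j: False, g: False}
  {z: False, e: False, j: False, g: False}
  {g: True, e: True, j: True, z: True}
  {g: True, e: True, j: True, z: False}
  {g: True, e: True, z: True, j: False}
  {g: True, e: True, z: False, j: False}
  {g: True, j: True, z: True, e: False}


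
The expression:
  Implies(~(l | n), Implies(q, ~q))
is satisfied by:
  {n: True, l: True, q: False}
  {n: True, l: False, q: False}
  {l: True, n: False, q: False}
  {n: False, l: False, q: False}
  {q: True, n: True, l: True}
  {q: True, n: True, l: False}
  {q: True, l: True, n: False}


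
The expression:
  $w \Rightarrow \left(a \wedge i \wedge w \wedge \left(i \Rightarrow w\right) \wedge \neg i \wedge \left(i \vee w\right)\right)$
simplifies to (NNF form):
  $\neg w$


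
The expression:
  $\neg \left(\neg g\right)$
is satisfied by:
  {g: True}


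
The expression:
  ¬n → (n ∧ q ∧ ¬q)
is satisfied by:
  {n: True}


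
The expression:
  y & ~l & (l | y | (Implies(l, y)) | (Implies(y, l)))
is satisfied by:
  {y: True, l: False}


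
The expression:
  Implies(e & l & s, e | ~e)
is always true.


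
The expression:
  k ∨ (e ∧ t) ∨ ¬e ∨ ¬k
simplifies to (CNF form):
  True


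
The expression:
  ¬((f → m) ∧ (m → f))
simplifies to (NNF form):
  (f ∧ ¬m) ∨ (m ∧ ¬f)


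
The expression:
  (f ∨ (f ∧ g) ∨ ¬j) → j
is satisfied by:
  {j: True}


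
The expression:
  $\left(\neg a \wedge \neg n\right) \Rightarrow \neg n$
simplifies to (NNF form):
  $\text{True}$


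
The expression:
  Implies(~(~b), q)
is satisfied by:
  {q: True, b: False}
  {b: False, q: False}
  {b: True, q: True}


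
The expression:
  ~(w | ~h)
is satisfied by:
  {h: True, w: False}


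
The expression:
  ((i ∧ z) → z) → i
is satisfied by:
  {i: True}


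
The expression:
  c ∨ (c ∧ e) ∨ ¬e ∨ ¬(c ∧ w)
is always true.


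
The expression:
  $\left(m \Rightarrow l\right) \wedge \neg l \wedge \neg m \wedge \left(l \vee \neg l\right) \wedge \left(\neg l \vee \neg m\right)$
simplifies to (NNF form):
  $\neg l \wedge \neg m$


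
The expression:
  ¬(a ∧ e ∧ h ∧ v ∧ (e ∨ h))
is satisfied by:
  {h: False, v: False, a: False, e: False}
  {e: True, h: False, v: False, a: False}
  {a: True, h: False, v: False, e: False}
  {e: True, a: True, h: False, v: False}
  {v: True, e: False, h: False, a: False}
  {e: True, v: True, h: False, a: False}
  {a: True, v: True, e: False, h: False}
  {e: True, a: True, v: True, h: False}
  {h: True, a: False, v: False, e: False}
  {e: True, h: True, a: False, v: False}
  {a: True, h: True, e: False, v: False}
  {e: True, a: True, h: True, v: False}
  {v: True, h: True, a: False, e: False}
  {e: True, v: True, h: True, a: False}
  {a: True, v: True, h: True, e: False}


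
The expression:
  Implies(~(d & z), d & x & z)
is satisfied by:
  {z: True, d: True}


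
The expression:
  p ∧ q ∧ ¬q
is never true.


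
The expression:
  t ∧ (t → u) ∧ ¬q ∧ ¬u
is never true.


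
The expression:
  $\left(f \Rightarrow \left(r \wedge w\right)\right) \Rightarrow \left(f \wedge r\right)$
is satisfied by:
  {f: True}


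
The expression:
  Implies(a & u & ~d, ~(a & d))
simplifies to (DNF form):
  True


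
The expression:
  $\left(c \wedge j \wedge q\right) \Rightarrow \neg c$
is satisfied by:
  {c: False, q: False, j: False}
  {j: True, c: False, q: False}
  {q: True, c: False, j: False}
  {j: True, q: True, c: False}
  {c: True, j: False, q: False}
  {j: True, c: True, q: False}
  {q: True, c: True, j: False}


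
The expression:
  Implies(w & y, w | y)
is always true.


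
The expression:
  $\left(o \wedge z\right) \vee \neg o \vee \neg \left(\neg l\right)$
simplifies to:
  $l \vee z \vee \neg o$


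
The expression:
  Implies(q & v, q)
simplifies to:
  True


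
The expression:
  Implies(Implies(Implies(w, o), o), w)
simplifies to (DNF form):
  w | ~o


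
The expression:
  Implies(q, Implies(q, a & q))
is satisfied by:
  {a: True, q: False}
  {q: False, a: False}
  {q: True, a: True}


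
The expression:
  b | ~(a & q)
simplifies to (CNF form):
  b | ~a | ~q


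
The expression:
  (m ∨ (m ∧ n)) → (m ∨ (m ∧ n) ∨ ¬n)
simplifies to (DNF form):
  True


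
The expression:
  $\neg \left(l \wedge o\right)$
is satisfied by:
  {l: False, o: False}
  {o: True, l: False}
  {l: True, o: False}


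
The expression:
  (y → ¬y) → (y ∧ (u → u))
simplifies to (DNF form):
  y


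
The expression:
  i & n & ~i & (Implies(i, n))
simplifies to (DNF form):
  False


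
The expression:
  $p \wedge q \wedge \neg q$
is never true.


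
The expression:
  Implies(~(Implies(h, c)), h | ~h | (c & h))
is always true.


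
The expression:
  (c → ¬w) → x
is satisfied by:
  {x: True, c: True, w: True}
  {x: True, c: True, w: False}
  {x: True, w: True, c: False}
  {x: True, w: False, c: False}
  {c: True, w: True, x: False}


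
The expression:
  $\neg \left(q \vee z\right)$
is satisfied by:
  {q: False, z: False}


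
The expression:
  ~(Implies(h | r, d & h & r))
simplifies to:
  (h & ~r) | (r & ~d) | (r & ~h)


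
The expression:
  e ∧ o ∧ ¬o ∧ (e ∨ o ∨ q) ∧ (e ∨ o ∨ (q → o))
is never true.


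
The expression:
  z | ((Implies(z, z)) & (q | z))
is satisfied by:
  {q: True, z: True}
  {q: True, z: False}
  {z: True, q: False}


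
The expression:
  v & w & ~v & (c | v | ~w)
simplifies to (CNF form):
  False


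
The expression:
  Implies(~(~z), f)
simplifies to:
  f | ~z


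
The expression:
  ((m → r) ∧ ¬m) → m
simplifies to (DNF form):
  m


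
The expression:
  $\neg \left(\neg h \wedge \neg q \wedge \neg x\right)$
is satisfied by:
  {x: True, q: True, h: True}
  {x: True, q: True, h: False}
  {x: True, h: True, q: False}
  {x: True, h: False, q: False}
  {q: True, h: True, x: False}
  {q: True, h: False, x: False}
  {h: True, q: False, x: False}


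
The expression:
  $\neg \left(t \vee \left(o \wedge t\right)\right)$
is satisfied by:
  {t: False}


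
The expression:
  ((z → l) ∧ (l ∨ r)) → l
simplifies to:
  l ∨ z ∨ ¬r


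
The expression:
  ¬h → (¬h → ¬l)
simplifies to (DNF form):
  h ∨ ¬l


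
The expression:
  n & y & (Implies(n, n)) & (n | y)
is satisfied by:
  {y: True, n: True}


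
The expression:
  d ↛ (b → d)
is never true.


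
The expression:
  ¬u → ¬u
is always true.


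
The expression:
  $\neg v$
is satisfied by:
  {v: False}


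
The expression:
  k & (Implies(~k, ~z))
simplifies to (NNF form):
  k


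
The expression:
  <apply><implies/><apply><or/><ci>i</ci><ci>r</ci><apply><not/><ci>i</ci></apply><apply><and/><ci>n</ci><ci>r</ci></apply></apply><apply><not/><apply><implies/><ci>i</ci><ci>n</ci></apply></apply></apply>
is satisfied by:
  {i: True, n: False}


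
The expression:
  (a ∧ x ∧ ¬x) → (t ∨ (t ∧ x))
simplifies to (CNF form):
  True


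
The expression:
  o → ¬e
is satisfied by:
  {e: False, o: False}
  {o: True, e: False}
  {e: True, o: False}


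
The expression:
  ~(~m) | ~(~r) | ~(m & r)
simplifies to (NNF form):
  True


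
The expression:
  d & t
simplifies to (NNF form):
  d & t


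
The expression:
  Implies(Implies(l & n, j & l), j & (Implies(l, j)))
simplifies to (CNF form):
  (j | l) & (j | n)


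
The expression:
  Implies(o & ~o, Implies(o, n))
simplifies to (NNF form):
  True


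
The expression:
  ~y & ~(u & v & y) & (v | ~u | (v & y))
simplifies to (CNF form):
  ~y & (v | ~u)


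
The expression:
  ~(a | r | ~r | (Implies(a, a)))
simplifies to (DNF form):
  False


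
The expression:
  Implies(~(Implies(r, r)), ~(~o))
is always true.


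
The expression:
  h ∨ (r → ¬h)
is always true.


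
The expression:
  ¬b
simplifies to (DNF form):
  ¬b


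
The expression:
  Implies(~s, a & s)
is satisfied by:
  {s: True}


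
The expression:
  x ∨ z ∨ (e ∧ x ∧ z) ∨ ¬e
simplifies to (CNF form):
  x ∨ z ∨ ¬e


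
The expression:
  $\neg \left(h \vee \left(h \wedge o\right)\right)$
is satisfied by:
  {h: False}


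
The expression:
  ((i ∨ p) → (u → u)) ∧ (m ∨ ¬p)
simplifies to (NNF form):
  m ∨ ¬p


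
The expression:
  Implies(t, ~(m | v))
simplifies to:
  ~t | (~m & ~v)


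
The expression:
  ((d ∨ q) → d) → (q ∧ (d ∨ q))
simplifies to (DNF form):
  q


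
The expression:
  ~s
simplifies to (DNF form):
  ~s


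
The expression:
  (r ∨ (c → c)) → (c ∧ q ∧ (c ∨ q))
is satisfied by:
  {c: True, q: True}


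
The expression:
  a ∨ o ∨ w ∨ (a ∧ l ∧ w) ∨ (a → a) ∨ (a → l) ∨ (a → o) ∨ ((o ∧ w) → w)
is always true.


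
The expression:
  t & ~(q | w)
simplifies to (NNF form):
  t & ~q & ~w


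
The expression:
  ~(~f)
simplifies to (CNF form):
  f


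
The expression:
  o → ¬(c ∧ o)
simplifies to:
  ¬c ∨ ¬o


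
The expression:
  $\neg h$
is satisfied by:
  {h: False}


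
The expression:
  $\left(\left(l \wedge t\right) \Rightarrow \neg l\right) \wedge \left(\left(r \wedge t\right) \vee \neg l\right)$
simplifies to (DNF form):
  $\neg l$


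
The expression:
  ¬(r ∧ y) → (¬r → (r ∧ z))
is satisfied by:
  {r: True}


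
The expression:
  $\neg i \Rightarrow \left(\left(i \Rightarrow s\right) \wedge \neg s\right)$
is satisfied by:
  {i: True, s: False}
  {s: False, i: False}
  {s: True, i: True}


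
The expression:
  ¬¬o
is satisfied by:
  {o: True}


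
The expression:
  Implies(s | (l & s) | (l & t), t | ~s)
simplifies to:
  t | ~s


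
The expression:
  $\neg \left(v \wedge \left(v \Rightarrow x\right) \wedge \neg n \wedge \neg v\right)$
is always true.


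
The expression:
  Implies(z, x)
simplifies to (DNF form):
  x | ~z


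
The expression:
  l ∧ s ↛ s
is never true.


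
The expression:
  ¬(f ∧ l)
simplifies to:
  ¬f ∨ ¬l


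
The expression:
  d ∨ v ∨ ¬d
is always true.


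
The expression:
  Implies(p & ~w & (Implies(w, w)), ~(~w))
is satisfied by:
  {w: True, p: False}
  {p: False, w: False}
  {p: True, w: True}


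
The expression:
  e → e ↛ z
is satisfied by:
  {e: False, z: False}
  {z: True, e: False}
  {e: True, z: False}


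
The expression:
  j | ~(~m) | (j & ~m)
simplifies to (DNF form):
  j | m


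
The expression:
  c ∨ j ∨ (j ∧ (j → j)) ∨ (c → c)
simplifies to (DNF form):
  True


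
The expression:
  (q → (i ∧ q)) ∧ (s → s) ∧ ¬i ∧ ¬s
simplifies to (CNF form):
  ¬i ∧ ¬q ∧ ¬s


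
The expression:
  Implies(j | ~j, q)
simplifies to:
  q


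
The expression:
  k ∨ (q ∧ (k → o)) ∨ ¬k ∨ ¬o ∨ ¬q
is always true.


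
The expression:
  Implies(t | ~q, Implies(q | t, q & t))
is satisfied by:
  {q: True, t: False}
  {t: False, q: False}
  {t: True, q: True}


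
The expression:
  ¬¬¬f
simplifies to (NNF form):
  ¬f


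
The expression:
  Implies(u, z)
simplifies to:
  z | ~u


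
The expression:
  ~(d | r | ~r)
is never true.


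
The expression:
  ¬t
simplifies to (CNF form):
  ¬t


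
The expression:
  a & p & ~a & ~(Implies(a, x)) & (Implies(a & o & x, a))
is never true.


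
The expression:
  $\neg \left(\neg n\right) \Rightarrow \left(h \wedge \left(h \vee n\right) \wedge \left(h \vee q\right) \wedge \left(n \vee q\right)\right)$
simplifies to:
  $h \vee \neg n$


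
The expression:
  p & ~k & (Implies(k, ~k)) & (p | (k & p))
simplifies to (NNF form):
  p & ~k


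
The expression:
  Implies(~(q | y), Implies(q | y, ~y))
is always true.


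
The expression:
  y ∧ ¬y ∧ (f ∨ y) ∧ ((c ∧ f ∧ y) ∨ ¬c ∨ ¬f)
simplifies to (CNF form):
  False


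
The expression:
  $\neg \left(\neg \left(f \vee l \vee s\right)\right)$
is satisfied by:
  {l: True, s: True, f: True}
  {l: True, s: True, f: False}
  {l: True, f: True, s: False}
  {l: True, f: False, s: False}
  {s: True, f: True, l: False}
  {s: True, f: False, l: False}
  {f: True, s: False, l: False}


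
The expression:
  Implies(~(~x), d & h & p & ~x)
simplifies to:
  ~x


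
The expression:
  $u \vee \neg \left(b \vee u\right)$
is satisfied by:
  {u: True, b: False}
  {b: False, u: False}
  {b: True, u: True}


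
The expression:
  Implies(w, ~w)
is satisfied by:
  {w: False}


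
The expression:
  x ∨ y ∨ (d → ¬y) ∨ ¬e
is always true.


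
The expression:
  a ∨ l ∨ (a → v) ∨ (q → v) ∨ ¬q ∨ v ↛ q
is always true.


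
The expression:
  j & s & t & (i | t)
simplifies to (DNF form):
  j & s & t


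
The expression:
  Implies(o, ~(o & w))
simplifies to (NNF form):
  ~o | ~w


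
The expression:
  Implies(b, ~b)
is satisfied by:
  {b: False}


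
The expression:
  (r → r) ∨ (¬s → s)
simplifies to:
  True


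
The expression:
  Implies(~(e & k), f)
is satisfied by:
  {k: True, f: True, e: True}
  {k: True, f: True, e: False}
  {f: True, e: True, k: False}
  {f: True, e: False, k: False}
  {k: True, e: True, f: False}


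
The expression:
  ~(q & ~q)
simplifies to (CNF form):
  True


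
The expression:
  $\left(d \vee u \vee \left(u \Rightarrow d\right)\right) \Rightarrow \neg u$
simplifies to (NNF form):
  $\neg u$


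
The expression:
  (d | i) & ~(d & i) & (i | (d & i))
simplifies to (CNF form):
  i & ~d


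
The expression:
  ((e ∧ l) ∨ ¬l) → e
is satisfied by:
  {l: True, e: True}
  {l: True, e: False}
  {e: True, l: False}


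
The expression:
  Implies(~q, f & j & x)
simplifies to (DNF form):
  q | (f & j & x)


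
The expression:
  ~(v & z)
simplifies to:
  ~v | ~z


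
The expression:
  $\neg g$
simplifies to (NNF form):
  $\neg g$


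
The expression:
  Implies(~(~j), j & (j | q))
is always true.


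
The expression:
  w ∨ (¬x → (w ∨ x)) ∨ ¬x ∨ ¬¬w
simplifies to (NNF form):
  True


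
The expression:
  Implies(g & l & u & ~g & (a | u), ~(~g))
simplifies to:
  True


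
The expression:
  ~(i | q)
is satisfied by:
  {q: False, i: False}


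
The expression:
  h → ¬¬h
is always true.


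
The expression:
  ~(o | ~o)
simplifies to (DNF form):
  False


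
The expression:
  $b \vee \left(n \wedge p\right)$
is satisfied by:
  {n: True, b: True, p: True}
  {n: True, b: True, p: False}
  {b: True, p: True, n: False}
  {b: True, p: False, n: False}
  {n: True, p: True, b: False}


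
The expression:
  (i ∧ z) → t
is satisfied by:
  {t: True, z: False, i: False}
  {z: False, i: False, t: False}
  {i: True, t: True, z: False}
  {i: True, z: False, t: False}
  {t: True, z: True, i: False}
  {z: True, t: False, i: False}
  {i: True, z: True, t: True}


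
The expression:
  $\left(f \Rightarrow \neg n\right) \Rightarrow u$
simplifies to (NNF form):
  $u \vee \left(f \wedge n\right)$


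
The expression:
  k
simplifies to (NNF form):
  k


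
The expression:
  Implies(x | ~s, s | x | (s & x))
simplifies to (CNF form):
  s | x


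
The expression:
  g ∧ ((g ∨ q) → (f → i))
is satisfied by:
  {g: True, i: True, f: False}
  {g: True, i: False, f: False}
  {g: True, f: True, i: True}


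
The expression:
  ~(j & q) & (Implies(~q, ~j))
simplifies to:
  ~j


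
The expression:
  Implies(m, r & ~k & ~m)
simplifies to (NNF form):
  ~m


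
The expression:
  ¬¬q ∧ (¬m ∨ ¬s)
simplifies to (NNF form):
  q ∧ (¬m ∨ ¬s)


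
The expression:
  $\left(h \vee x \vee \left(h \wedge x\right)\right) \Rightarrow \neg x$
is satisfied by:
  {x: False}


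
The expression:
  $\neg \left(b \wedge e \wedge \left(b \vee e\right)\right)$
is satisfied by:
  {e: False, b: False}
  {b: True, e: False}
  {e: True, b: False}


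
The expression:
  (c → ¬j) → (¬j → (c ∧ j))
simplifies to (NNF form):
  j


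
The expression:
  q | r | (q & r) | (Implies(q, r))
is always true.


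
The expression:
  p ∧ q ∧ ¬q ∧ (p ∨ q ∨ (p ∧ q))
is never true.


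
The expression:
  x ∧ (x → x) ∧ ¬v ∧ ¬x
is never true.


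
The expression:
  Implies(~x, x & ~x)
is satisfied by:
  {x: True}


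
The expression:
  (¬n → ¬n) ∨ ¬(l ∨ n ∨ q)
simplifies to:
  True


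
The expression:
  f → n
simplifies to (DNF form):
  n ∨ ¬f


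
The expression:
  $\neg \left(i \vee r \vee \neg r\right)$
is never true.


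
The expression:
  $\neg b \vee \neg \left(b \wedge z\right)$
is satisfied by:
  {z: False, b: False}
  {b: True, z: False}
  {z: True, b: False}


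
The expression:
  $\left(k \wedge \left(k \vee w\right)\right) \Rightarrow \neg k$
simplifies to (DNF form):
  $\neg k$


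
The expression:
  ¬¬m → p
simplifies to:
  p ∨ ¬m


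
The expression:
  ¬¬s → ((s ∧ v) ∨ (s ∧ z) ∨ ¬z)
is always true.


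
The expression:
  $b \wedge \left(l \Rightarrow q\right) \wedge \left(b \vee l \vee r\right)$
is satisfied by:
  {b: True, q: True, l: False}
  {b: True, l: False, q: False}
  {b: True, q: True, l: True}


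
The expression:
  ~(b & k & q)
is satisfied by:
  {k: False, q: False, b: False}
  {b: True, k: False, q: False}
  {q: True, k: False, b: False}
  {b: True, q: True, k: False}
  {k: True, b: False, q: False}
  {b: True, k: True, q: False}
  {q: True, k: True, b: False}


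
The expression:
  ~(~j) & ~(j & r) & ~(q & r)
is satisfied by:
  {j: True, r: False}


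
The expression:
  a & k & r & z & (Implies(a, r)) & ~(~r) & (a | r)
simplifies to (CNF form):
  a & k & r & z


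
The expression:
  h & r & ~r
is never true.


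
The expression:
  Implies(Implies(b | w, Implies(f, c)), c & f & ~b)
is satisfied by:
  {f: True, w: True, c: False, b: False}
  {b: True, f: True, w: True, c: False}
  {b: True, f: True, w: False, c: False}
  {c: True, f: True, w: True, b: False}
  {c: True, f: True, w: False, b: False}


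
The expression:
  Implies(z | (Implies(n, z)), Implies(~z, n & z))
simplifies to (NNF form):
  n | z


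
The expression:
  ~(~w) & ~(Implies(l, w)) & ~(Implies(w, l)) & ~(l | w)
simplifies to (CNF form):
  False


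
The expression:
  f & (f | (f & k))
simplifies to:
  f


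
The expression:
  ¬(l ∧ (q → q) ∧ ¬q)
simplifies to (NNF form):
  q ∨ ¬l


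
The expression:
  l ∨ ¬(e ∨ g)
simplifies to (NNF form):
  l ∨ (¬e ∧ ¬g)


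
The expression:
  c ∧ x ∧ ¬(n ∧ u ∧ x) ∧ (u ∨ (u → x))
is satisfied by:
  {c: True, x: True, u: False, n: False}
  {c: True, n: True, x: True, u: False}
  {c: True, u: True, x: True, n: False}


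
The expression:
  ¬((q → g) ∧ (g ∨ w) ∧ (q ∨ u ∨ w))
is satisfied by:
  {u: False, g: False, w: False, q: False}
  {q: True, u: False, g: False, w: False}
  {q: True, w: True, u: False, g: False}
  {u: True, q: False, g: False, w: False}
  {q: True, u: True, g: False, w: False}
  {q: True, w: True, u: True, g: False}
  {g: True, q: False, u: False, w: False}
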